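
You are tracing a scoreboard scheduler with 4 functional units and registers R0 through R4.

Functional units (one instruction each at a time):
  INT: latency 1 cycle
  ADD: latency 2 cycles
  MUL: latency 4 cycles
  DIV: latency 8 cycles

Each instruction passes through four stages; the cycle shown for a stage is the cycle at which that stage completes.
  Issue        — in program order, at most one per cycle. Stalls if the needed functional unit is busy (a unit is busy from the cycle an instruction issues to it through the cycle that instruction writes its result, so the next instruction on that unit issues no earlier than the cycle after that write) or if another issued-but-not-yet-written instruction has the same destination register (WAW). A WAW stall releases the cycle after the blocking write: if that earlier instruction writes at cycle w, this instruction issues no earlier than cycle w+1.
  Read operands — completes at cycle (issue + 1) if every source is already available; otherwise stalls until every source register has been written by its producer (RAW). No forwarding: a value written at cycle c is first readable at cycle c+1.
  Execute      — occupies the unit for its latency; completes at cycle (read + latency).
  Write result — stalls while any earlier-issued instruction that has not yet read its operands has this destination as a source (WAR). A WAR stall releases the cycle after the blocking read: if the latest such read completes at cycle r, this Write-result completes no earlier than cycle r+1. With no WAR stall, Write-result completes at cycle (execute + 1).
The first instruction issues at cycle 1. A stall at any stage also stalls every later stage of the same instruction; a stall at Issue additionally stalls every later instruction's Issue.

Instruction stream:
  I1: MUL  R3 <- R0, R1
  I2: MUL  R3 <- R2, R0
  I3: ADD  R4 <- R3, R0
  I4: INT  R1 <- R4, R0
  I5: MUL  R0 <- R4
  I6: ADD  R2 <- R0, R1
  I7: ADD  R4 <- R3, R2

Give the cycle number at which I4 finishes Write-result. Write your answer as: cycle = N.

t=1  issue I1 (MUL)
t=2  I1 read-ops
t=6  I1 finished on MUL
t=7  I1→R3
t=8  issue I2 (MUL)
t=9  I2 read-ops · issue I3 (ADD)
t=10  issue I4 (INT)
t=13  I2 finished on MUL
t=14  I2→R3
t=15  I3 read-ops · issue I5 (MUL)
t=17  I3 finished on ADD
t=18  I3→R4
t=19  I4 read-ops · I5 read-ops · issue I6 (ADD)
t=20  I4 finished on INT
t=21  I4→R1
t=23  I5 finished on MUL
t=24  I5→R0
t=25  I6 read-ops
t=27  I6 finished on ADD
t=28  I6→R2
t=29  issue I7 (ADD)
t=30  I7 read-ops
t=32  I7 finished on ADD
t=33  I7→R4

cycle = 21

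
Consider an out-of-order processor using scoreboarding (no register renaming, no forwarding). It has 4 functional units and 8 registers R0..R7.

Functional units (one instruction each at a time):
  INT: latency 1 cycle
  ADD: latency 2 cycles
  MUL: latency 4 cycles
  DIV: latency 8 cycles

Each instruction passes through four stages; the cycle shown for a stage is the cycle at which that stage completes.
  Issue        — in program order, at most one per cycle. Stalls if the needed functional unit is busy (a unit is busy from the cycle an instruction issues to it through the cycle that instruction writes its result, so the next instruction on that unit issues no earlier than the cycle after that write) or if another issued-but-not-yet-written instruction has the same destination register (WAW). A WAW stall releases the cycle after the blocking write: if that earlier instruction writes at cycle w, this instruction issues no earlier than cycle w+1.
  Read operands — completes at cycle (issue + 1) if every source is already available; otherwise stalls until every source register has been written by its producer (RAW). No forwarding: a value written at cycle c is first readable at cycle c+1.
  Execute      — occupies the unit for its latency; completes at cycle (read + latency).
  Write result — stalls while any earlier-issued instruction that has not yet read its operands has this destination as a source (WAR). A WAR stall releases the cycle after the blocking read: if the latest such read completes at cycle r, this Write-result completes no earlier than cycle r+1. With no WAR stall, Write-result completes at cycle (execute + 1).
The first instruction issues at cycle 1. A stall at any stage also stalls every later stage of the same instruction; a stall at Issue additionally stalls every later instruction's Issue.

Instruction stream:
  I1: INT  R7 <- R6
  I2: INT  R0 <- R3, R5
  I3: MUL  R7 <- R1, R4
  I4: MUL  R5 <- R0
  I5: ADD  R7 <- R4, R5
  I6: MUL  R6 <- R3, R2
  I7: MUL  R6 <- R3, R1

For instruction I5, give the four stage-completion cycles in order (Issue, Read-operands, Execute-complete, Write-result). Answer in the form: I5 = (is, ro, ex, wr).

I5 = (14, 20, 22, 23)

[1] I1 issues→INT
[2] I1 reads
[3] I1 exec-done
[4] I1 writes R7
[5] I2 issues→INT
[6] I2 reads; I3 issues→MUL
[7] I2 exec-done; I3 reads
[8] I2 writes R0
[11] I3 exec-done
[12] I3 writes R7
[13] I4 issues→MUL
[14] I4 reads; I5 issues→ADD
[18] I4 exec-done
[19] I4 writes R5
[20] I5 reads; I6 issues→MUL
[21] I6 reads
[22] I5 exec-done
[23] I5 writes R7
[25] I6 exec-done
[26] I6 writes R6
[27] I7 issues→MUL
[28] I7 reads
[32] I7 exec-done
[33] I7 writes R6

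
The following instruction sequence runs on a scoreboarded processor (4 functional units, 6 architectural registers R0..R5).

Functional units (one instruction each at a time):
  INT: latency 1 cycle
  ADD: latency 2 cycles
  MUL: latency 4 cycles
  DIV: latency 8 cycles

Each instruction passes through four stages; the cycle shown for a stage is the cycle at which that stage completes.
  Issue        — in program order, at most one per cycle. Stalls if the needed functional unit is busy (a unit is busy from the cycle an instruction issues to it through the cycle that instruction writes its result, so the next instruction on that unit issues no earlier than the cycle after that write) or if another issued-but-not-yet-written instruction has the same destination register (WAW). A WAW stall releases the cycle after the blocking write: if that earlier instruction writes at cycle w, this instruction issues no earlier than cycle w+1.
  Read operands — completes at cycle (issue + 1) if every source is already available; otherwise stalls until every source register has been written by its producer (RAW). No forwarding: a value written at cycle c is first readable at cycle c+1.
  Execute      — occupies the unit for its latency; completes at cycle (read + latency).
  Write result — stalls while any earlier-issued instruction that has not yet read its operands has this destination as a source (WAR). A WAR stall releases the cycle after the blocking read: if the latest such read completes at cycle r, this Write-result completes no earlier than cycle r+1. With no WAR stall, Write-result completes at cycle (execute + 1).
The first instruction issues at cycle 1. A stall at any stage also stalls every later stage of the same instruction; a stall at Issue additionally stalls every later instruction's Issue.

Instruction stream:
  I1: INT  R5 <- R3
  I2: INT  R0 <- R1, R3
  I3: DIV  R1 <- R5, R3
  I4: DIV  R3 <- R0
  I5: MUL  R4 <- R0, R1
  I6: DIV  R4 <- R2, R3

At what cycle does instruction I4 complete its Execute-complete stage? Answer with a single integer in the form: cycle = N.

t=1  I1 dispatched to INT
t=2  I1 operands ready
t=3  I1 complete
t=4  R5←I1
t=5  I2 dispatched to INT
t=6  I2 operands ready | I3 dispatched to DIV
t=7  I2 complete | I3 operands ready
t=8  R0←I2
t=15  I3 complete
t=16  R1←I3
t=17  I4 dispatched to DIV
t=18  I4 operands ready | I5 dispatched to MUL
t=19  I5 operands ready
t=23  I5 complete
t=24  R4←I5
t=26  I4 complete
t=27  R3←I4
t=28  I6 dispatched to DIV
t=29  I6 operands ready
t=37  I6 complete
t=38  R4←I6

cycle = 26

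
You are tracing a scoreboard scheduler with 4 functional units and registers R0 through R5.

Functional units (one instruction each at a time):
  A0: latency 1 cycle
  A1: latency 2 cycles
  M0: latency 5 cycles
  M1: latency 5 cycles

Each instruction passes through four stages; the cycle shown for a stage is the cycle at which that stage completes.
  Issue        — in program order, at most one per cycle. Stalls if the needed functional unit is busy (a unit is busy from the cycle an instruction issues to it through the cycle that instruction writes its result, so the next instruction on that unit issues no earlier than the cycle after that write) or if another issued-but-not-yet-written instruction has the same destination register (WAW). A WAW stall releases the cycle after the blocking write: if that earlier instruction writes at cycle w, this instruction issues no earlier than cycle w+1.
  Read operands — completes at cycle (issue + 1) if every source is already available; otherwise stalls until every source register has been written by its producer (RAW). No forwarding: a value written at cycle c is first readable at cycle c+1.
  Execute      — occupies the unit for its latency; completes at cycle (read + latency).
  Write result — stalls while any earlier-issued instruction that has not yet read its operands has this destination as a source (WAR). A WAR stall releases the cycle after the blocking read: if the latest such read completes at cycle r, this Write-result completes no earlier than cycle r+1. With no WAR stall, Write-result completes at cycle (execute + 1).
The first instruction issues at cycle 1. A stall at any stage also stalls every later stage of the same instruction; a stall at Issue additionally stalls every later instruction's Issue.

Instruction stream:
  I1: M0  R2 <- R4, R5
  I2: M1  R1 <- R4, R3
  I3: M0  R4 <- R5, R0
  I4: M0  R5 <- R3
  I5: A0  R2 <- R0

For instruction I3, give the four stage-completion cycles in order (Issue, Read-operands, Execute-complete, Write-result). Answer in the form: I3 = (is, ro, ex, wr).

I3 = (9, 10, 15, 16)

I1  is:1  ro:2  ex:7  wr:8
I2  is:2  ro:3  ex:8  wr:9
I3  is:9  ro:10  ex:15  wr:16  — struct: M0 busy until I1 writes@8
I4  is:17  ro:18  ex:23  wr:24  — struct: M0 busy until I3 writes@16
I5  is:18  ro:19  ex:20  wr:21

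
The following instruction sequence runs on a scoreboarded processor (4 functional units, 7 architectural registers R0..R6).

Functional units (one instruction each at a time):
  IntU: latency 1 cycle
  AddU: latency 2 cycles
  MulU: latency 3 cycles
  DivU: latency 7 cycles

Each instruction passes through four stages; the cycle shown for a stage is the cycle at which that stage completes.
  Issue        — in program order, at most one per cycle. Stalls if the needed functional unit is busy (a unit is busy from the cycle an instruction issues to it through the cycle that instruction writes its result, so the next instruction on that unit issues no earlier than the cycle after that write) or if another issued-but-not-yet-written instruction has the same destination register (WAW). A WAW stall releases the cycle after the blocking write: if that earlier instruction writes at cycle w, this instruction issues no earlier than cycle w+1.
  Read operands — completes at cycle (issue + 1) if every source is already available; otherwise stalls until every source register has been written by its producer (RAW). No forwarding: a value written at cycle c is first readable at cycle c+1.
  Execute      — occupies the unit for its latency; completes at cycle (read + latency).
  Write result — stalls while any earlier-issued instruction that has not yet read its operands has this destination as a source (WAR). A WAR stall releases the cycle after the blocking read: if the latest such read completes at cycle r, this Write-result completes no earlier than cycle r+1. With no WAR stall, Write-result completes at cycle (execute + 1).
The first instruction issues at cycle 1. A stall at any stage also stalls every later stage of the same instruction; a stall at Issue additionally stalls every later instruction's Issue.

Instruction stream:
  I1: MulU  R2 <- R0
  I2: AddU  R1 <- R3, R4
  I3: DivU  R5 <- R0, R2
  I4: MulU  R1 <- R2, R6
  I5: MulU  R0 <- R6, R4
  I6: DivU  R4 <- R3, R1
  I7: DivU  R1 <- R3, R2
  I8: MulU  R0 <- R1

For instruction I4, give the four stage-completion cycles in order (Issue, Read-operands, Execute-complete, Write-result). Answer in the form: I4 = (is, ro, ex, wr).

I4 = (7, 8, 11, 12)

t=1  I1 issues→MulU
t=2  I1 reads; I2 issues→AddU
t=3  I2 reads; I3 issues→DivU
t=5  I1 exec-done; I2 exec-done
t=6  I1 writes R2; I2 writes R1
t=7  I3 reads; I4 issues→MulU
t=8  I4 reads
t=11  I4 exec-done
t=12  I4 writes R1
t=13  I5 issues→MulU
t=14  I3 exec-done; I5 reads
t=15  I3 writes R5
t=16  I6 issues→DivU
t=17  I5 exec-done; I6 reads
t=18  I5 writes R0
t=24  I6 exec-done
t=25  I6 writes R4
t=26  I7 issues→DivU
t=27  I7 reads; I8 issues→MulU
t=34  I7 exec-done
t=35  I7 writes R1
t=36  I8 reads
t=39  I8 exec-done
t=40  I8 writes R0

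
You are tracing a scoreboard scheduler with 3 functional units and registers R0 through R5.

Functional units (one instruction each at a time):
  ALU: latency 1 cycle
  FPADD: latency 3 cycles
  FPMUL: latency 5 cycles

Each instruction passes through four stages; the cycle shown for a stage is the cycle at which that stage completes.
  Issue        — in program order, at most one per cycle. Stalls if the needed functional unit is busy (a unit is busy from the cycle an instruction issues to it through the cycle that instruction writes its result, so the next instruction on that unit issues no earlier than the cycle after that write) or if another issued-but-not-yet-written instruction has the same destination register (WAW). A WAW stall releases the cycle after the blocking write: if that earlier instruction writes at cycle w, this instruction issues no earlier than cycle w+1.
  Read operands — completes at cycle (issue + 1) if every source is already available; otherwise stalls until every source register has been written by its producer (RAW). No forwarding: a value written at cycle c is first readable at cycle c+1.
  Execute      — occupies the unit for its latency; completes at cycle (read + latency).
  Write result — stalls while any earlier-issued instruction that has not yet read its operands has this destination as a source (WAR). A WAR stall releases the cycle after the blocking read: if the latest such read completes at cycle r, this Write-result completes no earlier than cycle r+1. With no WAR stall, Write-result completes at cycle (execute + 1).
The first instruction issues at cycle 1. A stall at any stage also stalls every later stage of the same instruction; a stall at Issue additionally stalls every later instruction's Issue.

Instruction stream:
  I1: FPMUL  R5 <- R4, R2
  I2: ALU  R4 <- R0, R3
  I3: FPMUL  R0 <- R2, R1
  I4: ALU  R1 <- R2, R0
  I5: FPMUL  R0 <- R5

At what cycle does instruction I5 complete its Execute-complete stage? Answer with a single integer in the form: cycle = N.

  I1 | 1 | 2 | 7 | 8
  I2 | 2 | 3 | 4 | 5
  I3 | 9 | 10 | 15 | 16   struct: FPMUL busy until I1 writes@8
  I4 | 10 | 17 | 18 | 19   RAW R0: wait I3 write@16
  I5 | 17 | 18 | 23 | 24   struct: FPMUL busy until I3 writes@16

cycle = 23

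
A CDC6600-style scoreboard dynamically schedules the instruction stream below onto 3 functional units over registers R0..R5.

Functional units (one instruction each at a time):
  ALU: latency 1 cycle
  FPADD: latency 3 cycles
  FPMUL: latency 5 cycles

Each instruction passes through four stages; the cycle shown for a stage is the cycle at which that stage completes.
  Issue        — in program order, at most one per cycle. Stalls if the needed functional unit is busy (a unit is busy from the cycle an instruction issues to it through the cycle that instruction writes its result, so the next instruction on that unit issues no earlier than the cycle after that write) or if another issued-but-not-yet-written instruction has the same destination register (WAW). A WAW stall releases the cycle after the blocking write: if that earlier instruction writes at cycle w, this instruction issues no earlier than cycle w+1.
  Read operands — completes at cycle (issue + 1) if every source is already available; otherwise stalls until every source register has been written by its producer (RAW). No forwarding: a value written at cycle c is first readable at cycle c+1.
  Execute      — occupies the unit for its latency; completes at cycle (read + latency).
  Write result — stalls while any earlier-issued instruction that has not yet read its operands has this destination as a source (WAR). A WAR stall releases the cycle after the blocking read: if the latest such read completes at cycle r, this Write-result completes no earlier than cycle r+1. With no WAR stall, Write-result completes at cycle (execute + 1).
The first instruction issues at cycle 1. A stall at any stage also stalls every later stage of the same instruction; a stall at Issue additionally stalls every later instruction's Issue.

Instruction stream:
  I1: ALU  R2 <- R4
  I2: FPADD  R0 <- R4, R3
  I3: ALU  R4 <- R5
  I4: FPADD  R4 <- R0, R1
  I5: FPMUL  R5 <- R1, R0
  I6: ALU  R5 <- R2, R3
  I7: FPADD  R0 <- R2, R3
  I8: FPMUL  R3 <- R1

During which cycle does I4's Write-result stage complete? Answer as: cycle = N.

cycle = 14

I1  is:1  ro:2  ex:3  wr:4
I2  is:2  ro:3  ex:6  wr:7
I3  is:5  ro:6  ex:7  wr:8  — struct: ALU busy until I1 writes@4
I4  is:9  ro:10  ex:13  wr:14  — WAW R4: wait I3 write@8
I5  is:10  ro:11  ex:16  wr:17
I6  is:18  ro:19  ex:20  wr:21  — WAW R5: wait I5 write@17
I7  is:19  ro:20  ex:23  wr:24
I8  is:20  ro:21  ex:26  wr:27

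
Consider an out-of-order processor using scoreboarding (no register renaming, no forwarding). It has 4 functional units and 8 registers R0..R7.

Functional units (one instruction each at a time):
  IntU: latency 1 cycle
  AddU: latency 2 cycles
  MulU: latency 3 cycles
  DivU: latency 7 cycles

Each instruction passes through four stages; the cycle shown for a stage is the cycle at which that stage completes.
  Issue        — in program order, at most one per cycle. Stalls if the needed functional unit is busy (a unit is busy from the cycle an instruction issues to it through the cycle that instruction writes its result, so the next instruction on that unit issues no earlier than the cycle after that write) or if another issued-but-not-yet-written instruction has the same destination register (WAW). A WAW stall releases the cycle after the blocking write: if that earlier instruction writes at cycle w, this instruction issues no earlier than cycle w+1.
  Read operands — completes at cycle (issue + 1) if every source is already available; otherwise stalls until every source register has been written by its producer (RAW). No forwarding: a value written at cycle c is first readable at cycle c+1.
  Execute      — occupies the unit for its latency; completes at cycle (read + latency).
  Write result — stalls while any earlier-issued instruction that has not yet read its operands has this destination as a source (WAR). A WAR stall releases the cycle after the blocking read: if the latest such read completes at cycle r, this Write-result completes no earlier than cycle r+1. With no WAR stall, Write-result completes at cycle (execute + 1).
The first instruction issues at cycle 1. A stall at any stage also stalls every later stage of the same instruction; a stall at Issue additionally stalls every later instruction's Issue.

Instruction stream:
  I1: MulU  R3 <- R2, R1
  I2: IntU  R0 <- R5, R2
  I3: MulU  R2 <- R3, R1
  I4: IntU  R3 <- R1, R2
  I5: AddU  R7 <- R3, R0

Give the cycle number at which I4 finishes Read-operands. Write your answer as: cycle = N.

[1] I1 dispatched to MulU
[2] I1 operands ready, I2 dispatched to IntU
[3] I2 operands ready
[4] I2 complete
[5] I1 complete, R0←I2
[6] R3←I1
[7] I3 dispatched to MulU
[8] I3 operands ready, I4 dispatched to IntU
[9] I5 dispatched to AddU
[11] I3 complete
[12] R2←I3
[13] I4 operands ready
[14] I4 complete
[15] R3←I4
[16] I5 operands ready
[18] I5 complete
[19] R7←I5

cycle = 13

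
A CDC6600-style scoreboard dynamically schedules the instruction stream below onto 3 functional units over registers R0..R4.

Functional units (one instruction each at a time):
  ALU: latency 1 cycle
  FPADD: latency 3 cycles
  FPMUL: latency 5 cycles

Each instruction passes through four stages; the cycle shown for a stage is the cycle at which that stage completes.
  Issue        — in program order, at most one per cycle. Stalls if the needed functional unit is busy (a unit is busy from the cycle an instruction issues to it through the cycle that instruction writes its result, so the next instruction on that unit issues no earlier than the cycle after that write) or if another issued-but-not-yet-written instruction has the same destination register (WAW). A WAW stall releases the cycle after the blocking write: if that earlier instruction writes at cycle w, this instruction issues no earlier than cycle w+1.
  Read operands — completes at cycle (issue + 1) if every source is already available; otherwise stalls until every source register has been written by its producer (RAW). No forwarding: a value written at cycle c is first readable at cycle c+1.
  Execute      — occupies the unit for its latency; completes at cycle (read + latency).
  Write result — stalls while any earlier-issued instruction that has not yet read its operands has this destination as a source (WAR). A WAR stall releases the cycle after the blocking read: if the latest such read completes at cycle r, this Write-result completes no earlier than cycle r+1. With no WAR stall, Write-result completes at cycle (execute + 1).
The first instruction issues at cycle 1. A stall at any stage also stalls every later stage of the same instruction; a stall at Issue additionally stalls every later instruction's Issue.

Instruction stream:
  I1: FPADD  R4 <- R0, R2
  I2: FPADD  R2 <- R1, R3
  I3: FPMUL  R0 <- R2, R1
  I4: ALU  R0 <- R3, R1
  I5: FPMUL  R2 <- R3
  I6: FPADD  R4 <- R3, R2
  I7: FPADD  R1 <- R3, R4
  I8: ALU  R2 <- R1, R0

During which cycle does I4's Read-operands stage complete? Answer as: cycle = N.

I1  is:1  ro:2  ex:5  wr:6
I2  is:7  ro:8  ex:11  wr:12  — struct: FPADD busy until I1 writes@6
I3  is:8  ro:13  ex:18  wr:19  — RAW R2: wait I2 write@12
I4  is:20  ro:21  ex:22  wr:23  — WAW R0: wait I3 write@19
I5  is:21  ro:22  ex:27  wr:28
I6  is:22  ro:29  ex:32  wr:33  — RAW R2: wait I5 write@28
I7  is:34  ro:35  ex:38  wr:39  — struct: FPADD busy until I6 writes@33
I8  is:35  ro:40  ex:41  wr:42  — RAW R1: wait I7 write@39

cycle = 21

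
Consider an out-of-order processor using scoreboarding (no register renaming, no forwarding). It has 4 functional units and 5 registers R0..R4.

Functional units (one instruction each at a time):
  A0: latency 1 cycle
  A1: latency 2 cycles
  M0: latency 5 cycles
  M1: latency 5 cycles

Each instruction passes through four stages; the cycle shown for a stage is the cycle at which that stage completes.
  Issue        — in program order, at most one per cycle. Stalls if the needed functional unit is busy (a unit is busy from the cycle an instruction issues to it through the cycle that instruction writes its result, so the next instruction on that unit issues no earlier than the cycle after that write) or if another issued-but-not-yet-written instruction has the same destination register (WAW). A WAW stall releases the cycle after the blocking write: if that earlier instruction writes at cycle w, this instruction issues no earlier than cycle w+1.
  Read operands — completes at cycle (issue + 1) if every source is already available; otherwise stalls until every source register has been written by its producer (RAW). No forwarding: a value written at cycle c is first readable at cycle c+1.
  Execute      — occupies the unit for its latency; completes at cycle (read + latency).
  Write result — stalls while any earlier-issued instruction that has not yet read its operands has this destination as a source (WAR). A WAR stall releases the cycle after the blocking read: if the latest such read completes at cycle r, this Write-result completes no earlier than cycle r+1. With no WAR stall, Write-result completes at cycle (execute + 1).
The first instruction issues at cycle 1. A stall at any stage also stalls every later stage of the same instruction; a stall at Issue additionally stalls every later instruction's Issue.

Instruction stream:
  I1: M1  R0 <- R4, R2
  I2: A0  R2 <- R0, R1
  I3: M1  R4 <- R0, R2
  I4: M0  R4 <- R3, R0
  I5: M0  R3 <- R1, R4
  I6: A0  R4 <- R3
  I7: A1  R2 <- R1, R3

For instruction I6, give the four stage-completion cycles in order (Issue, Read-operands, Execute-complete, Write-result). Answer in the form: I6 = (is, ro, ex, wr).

I6 = (28, 35, 36, 37)

c1: issue I1 (M1)
c2: I1 read-ops | issue I2 (A0)
c7: I1 finished on M1
c8: I1→R0
c9: I2 read-ops | issue I3 (M1)
c10: I2 finished on A0
c11: I2→R2
c12: I3 read-ops
c17: I3 finished on M1
c18: I3→R4
c19: issue I4 (M0)
c20: I4 read-ops
c25: I4 finished on M0
c26: I4→R4
c27: issue I5 (M0)
c28: I5 read-ops | issue I6 (A0)
c29: issue I7 (A1)
c33: I5 finished on M0
c34: I5→R3
c35: I6 read-ops | I7 read-ops
c36: I6 finished on A0
c37: I6→R4 | I7 finished on A1
c38: I7→R2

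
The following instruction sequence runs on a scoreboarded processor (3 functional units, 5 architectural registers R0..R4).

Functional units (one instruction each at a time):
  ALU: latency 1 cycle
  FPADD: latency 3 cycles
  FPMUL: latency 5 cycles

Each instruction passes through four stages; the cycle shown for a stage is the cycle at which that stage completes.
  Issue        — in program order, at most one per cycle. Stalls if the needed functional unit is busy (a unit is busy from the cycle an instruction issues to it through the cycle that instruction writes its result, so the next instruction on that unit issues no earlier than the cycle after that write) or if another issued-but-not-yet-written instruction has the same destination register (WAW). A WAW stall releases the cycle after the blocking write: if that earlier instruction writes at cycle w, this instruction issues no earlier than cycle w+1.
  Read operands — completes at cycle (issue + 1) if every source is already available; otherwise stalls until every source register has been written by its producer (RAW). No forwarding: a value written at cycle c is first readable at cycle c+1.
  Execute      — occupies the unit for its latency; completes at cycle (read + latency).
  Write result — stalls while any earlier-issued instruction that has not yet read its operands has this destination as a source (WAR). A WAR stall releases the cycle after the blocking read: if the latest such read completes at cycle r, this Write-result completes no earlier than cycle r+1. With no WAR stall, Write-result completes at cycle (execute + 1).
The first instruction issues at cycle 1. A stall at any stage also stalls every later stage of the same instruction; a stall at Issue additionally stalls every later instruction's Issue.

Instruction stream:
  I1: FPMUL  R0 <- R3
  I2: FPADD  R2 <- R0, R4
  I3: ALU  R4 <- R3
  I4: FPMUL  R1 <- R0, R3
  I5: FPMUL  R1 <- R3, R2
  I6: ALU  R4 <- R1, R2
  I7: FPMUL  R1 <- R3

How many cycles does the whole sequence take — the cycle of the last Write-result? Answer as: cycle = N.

[1] I1→FPMUL
[2] I1 RO | I2→FPADD
[3] I3→ALU
[4] I3 RO
[5] I3 EX
[7] I1 EX
[8] I1 WR R0
[9] I2 RO | I4→FPMUL
[10] I3 WR R4 | I4 RO
[12] I2 EX
[13] I2 WR R2
[15] I4 EX
[16] I4 WR R1
[17] I5→FPMUL
[18] I5 RO | I6→ALU
[23] I5 EX
[24] I5 WR R1
[25] I6 RO | I7→FPMUL
[26] I6 EX | I7 RO
[27] I6 WR R4
[31] I7 EX
[32] I7 WR R1

cycle = 32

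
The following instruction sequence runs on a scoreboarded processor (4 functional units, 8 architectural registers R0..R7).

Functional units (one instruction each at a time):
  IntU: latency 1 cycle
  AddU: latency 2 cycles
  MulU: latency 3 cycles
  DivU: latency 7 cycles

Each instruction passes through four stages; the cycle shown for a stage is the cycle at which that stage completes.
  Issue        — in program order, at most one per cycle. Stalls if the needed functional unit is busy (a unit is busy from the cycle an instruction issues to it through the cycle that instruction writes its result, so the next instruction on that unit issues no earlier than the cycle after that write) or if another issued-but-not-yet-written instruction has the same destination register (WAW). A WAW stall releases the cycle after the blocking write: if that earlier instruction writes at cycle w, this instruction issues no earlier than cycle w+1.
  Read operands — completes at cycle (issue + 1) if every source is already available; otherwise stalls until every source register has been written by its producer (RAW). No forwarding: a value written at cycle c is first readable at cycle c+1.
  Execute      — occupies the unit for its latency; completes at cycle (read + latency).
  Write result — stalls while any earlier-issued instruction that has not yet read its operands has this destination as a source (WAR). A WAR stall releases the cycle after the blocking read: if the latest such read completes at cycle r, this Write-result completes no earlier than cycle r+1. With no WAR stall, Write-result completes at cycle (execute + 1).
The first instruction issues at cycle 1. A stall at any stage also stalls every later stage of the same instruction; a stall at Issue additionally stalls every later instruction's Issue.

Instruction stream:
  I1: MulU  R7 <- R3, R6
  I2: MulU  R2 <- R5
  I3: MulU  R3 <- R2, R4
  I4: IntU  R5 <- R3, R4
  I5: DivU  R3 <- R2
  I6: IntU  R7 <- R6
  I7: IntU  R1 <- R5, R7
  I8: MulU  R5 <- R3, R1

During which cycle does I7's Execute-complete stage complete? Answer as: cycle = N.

cycle = 28

c1: I1 issues→MulU
c2: I1 reads
c5: I1 exec-done
c6: I1 writes R7
c7: I2 issues→MulU
c8: I2 reads
c11: I2 exec-done
c12: I2 writes R2
c13: I3 issues→MulU
c14: I3 reads, I4 issues→IntU
c17: I3 exec-done
c18: I3 writes R3
c19: I4 reads, I5 issues→DivU
c20: I4 exec-done, I5 reads
c21: I4 writes R5
c22: I6 issues→IntU
c23: I6 reads
c24: I6 exec-done
c25: I6 writes R7
c26: I7 issues→IntU
c27: I5 exec-done, I7 reads, I8 issues→MulU
c28: I5 writes R3, I7 exec-done
c29: I7 writes R1
c30: I8 reads
c33: I8 exec-done
c34: I8 writes R5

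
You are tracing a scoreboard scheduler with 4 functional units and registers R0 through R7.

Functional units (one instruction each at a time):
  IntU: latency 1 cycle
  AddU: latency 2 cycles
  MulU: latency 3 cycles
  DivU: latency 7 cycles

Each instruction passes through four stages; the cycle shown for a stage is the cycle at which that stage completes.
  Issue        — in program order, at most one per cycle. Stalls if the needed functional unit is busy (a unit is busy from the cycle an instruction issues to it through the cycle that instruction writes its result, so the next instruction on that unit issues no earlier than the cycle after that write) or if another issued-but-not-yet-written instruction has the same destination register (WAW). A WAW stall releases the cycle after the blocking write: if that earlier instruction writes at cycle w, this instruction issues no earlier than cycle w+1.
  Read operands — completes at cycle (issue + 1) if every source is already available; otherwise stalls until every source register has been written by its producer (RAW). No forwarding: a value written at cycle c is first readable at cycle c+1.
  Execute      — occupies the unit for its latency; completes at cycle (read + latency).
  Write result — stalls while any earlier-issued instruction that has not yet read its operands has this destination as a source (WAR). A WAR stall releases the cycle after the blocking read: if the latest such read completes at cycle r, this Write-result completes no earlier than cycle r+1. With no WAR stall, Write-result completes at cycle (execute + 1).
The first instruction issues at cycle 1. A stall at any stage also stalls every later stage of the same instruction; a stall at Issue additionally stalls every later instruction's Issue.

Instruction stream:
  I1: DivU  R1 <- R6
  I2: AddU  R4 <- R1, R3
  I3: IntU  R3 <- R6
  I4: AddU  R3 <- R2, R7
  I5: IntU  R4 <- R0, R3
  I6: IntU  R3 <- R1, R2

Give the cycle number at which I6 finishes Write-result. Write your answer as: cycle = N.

cycle = 26

[1] I1 issues→DivU
[2] I1 reads | I2 issues→AddU
[3] I3 issues→IntU
[4] I3 reads
[5] I3 exec-done
[9] I1 exec-done
[10] I1 writes R1
[11] I2 reads
[12] I3 writes R3
[13] I2 exec-done
[14] I2 writes R4
[15] I4 issues→AddU
[16] I4 reads | I5 issues→IntU
[18] I4 exec-done
[19] I4 writes R3
[20] I5 reads
[21] I5 exec-done
[22] I5 writes R4
[23] I6 issues→IntU
[24] I6 reads
[25] I6 exec-done
[26] I6 writes R3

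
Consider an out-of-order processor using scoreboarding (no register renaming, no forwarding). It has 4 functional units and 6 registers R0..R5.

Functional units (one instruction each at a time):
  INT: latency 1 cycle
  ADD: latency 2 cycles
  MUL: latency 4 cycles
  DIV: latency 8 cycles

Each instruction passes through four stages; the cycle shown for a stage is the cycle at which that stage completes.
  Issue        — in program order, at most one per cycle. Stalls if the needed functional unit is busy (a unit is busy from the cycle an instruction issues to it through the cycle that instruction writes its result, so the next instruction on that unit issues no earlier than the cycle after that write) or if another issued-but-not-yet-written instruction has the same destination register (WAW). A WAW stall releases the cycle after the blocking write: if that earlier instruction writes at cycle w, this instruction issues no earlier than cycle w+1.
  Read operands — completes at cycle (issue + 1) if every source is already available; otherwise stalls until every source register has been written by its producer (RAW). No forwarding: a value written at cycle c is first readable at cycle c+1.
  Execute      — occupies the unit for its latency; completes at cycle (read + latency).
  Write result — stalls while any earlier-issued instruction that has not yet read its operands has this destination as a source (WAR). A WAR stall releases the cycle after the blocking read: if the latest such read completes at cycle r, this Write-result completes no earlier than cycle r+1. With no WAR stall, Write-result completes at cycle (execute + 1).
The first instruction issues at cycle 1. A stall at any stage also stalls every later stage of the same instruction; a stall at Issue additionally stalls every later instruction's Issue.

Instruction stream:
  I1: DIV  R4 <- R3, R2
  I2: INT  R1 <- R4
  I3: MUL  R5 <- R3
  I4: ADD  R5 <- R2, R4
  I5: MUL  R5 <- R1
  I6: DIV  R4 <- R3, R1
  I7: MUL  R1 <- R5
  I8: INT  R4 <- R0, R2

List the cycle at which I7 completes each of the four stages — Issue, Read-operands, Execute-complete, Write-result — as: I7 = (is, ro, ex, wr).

I7 = (23, 24, 28, 29)

c1: I1 dispatched to DIV
c2: I1 operands ready | I2 dispatched to INT
c3: I3 dispatched to MUL
c4: I3 operands ready
c8: I3 complete
c9: R5←I3
c10: I1 complete | I4 dispatched to ADD
c11: R4←I1
c12: I2 operands ready | I4 operands ready
c13: I2 complete
c14: R1←I2 | I4 complete
c15: R5←I4
c16: I5 dispatched to MUL
c17: I5 operands ready | I6 dispatched to DIV
c18: I6 operands ready
c21: I5 complete
c22: R5←I5
c23: I7 dispatched to MUL
c24: I7 operands ready
c26: I6 complete
c27: R4←I6
c28: I7 complete | I8 dispatched to INT
c29: R1←I7 | I8 operands ready
c30: I8 complete
c31: R4←I8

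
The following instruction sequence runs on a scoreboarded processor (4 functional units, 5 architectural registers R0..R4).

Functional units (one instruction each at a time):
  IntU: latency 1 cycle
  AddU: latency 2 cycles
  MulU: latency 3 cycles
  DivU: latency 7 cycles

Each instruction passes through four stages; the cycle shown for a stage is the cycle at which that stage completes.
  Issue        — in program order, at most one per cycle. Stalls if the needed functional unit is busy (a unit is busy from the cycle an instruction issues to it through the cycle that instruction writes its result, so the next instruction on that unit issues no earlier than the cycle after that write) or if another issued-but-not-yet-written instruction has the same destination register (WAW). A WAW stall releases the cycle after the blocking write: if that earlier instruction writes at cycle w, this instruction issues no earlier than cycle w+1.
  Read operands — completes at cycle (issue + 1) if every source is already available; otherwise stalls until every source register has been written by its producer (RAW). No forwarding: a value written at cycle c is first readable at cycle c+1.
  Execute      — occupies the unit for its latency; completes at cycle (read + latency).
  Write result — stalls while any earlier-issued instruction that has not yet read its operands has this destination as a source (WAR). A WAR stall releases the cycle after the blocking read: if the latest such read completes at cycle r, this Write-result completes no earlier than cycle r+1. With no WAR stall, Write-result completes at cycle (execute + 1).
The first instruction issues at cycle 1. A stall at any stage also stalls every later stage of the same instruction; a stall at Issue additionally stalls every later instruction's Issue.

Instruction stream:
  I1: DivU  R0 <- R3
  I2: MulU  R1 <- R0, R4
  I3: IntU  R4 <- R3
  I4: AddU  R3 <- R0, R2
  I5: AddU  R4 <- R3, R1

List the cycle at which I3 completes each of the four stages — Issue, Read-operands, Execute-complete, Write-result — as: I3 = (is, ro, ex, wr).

t=1  I1 issues→DivU
t=2  I1 reads, I2 issues→MulU
t=3  I3 issues→IntU
t=4  I3 reads, I4 issues→AddU
t=5  I3 exec-done
t=9  I1 exec-done
t=10  I1 writes R0
t=11  I2 reads, I4 reads
t=12  I3 writes R4
t=13  I4 exec-done
t=14  I2 exec-done, I4 writes R3
t=15  I2 writes R1, I5 issues→AddU
t=16  I5 reads
t=18  I5 exec-done
t=19  I5 writes R4

I3 = (3, 4, 5, 12)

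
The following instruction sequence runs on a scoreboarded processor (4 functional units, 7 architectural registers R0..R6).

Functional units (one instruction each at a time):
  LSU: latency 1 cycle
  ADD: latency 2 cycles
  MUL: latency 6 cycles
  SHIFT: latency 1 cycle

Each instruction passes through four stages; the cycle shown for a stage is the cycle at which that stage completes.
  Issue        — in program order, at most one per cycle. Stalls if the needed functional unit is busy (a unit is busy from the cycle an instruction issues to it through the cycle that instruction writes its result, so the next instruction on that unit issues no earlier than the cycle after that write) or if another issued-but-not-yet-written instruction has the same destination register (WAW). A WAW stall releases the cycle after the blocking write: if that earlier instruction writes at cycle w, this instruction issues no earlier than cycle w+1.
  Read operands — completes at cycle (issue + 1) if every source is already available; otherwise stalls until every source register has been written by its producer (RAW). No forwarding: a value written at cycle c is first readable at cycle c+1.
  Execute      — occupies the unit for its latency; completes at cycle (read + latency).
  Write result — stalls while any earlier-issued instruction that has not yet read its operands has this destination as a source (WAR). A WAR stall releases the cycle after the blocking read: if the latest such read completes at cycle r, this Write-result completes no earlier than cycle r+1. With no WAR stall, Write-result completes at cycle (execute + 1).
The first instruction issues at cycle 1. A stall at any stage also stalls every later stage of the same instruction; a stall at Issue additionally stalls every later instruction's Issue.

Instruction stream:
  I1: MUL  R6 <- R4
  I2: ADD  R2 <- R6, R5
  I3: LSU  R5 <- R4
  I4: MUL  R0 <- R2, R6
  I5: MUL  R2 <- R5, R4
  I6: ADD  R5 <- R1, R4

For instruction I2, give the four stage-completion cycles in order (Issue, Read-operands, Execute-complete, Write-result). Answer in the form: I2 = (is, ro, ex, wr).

I1  is:1  ro:2  ex:8  wr:9
I2  is:2  ro:10  ex:12  wr:13  — RAW R6: wait I1 write@9
I3  is:3  ro:4  ex:5  wr:11  — WAR R5: wait I2 read@10
I4  is:10  ro:14  ex:20  wr:21  — struct: MUL busy until I1 writes@9, RAW R2: wait I2 write@13
I5  is:22  ro:23  ex:29  wr:30  — struct: MUL busy until I4 writes@21
I6  is:23  ro:24  ex:26  wr:27

I2 = (2, 10, 12, 13)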